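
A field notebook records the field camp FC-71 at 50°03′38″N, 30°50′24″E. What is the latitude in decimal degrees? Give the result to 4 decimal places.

50.0606°N

50° + 3′/60 + 38″/3600 = 50 + 0.05000 + 0.01056 = 50.0606°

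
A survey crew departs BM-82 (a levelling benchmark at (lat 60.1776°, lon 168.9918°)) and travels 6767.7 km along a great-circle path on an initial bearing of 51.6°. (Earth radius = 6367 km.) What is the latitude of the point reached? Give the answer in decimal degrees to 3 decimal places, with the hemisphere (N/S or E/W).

43.775°N

δ = d/R = 6767.7/6367 = 1.062934 rad
φ₂ = arcsin(sin φ₁ cos δ + cos φ₁ sin δ cos θ)
   = arcsin(0.86757·0.48631 + 0.49731·0.87379·0.62115) = 43.77482°
λ₂ = λ₁ + atan2(sin θ sin δ cos φ₁, cos δ − sin φ₁ sin φ₂) = -82.51562°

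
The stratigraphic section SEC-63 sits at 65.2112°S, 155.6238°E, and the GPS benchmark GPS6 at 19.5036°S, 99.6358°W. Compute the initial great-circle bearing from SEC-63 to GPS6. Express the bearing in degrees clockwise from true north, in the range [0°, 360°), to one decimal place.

Δλ = 104.7404°
y = sin Δλ · cos φ₂ = 0.911598
x = cos φ₁ sin φ₂ − sin φ₁ cos φ₂ cos Δλ = -0.357723
θ = atan2(y, x) = 111.4257° → 111.4257° (mod 360°)

111.4°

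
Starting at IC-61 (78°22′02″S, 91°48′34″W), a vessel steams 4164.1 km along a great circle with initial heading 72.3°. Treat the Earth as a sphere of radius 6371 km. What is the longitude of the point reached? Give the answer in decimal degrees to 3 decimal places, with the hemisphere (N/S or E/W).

32.305°W

IC-61: φ = -78.36722°, λ = -91.80944°
δ = d/R = 4164.1/6371 = 0.653602 rad
φ₂ = arcsin(sin φ₁ cos δ + cos φ₁ sin δ cos θ)
   = arcsin(-0.97946·0.79390 + 0.20164·0.60805·0.30403) = -47.75831°
λ₂ = λ₁ + atan2(sin θ sin δ cos φ₁, cos δ − sin φ₁ sin φ₂) = -32.30480°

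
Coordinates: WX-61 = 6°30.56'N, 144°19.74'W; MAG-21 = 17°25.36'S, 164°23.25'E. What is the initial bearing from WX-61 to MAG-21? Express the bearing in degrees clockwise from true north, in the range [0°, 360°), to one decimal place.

243.9°

WX-61: φ = +6.50933°, λ = -144.32900°
MAG-21: φ = -17.42267°, λ = +164.38750°
Δλ = -51.2835°
y = sin Δλ · cos φ₂ = -0.744454
x = cos φ₁ sin φ₂ − sin φ₁ cos φ₂ cos Δλ = -0.365141
θ = atan2(y, x) = -116.1271° → 243.8729° (mod 360°)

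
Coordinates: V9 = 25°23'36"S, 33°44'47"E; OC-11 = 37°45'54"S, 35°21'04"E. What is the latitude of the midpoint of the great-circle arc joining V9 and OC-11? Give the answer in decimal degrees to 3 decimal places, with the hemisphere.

31.582°S

V9: φ = -25.39333°, λ = +33.74639°
OC-11: φ = -37.76500°, λ = +35.35111°
Bx = cos φ₂ cos Δλ = 0.790219,  By = cos φ₂ sin Δλ = 0.022138
φₘ = atan2(sin φ₁ + sin φ₂, √((cos φ₁ + Bx)² + By²)) = -31.58166°
λₘ = λ₁ + atan2(By, cos φ₁ + Bx) = 34.49529°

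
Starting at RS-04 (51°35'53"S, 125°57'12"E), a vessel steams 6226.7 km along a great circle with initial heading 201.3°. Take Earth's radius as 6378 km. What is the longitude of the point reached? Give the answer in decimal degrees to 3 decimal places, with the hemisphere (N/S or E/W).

RS-04: φ = -51.59806°, λ = +125.95333°
δ = d/R = 6226.7/6378 = 0.976278 rad
φ₂ = arcsin(sin φ₁ cos δ + cos φ₁ sin δ cos θ)
   = arcsin(-0.78367·0.56011 + 0.62117·0.82842·-0.93169) = -66.69093°
λ₂ = λ₁ + atan2(sin θ sin δ cos φ₁, cos δ − sin φ₁ sin φ₂) = -4.53815°

4.538°W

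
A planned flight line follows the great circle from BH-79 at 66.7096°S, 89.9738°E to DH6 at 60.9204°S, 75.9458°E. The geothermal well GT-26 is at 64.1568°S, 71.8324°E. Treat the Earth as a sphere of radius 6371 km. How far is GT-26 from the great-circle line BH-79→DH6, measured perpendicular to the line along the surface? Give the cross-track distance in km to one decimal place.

390.1 km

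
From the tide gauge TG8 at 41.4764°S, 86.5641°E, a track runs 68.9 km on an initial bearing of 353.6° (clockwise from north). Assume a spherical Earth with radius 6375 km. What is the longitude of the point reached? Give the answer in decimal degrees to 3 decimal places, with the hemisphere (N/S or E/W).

δ = d/R = 68.9/6375 = 0.010808 rad
φ₂ = arcsin(sin φ₁ cos δ + cos φ₁ sin δ cos θ)
   = arcsin(-0.66231·0.99994 + 0.74923·0.01081·0.99377) = -40.86098°
λ₂ = λ₁ + atan2(sin θ sin δ cos φ₁, cos δ − sin φ₁ sin φ₂) = 86.47283°

86.473°E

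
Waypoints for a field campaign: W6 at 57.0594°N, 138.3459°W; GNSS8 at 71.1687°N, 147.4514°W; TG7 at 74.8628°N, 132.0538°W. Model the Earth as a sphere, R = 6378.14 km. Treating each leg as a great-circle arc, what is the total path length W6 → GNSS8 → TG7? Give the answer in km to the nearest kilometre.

2272 km

W6→GNSS8: c = 0.255169 rad, d = 1627.50 km
GNSS8→TG7: c = 0.101069 rad, d = 644.63 km
Total = 1627.50 + 644.63 = 2272.14 km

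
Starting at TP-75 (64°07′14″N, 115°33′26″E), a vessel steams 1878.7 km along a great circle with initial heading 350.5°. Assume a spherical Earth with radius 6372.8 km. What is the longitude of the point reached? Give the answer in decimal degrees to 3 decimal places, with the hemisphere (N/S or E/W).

98.856°E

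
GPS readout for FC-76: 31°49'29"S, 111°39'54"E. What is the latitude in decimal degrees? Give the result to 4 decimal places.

31.8247°S

31° + 49′/60 + 29″/3600 = 31 + 0.81667 + 0.00806 = 31.8247°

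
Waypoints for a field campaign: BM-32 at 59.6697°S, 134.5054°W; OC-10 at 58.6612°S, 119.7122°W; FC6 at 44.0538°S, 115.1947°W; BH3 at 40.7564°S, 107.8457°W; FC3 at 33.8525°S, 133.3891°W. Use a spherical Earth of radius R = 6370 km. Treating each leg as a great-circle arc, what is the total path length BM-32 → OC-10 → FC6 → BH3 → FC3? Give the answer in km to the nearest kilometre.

BM-32→OC-10: c = 0.133219 rad, d = 848.60 km
OC-10→FC6: c = 0.259512 rad, d = 1653.09 km
FC6→BH3: c = 0.110760 rad, d = 705.54 km
BH3→FC3: c = 0.372934 rad, d = 2375.59 km
Total = 848.60 + 1653.09 + 705.54 + 2375.59 = 5582.82 km

5583 km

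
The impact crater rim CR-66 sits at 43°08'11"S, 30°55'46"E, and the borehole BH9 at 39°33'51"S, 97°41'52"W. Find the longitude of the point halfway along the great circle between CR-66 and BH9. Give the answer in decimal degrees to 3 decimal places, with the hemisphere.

36.650°W

CR-66: φ = -43.13639°, λ = +30.92944°
BH9: φ = -39.56417°, λ = -97.69778°
Bx = cos φ₂ cos Δλ = -0.481242,  By = cos φ₂ sin Δλ = -0.602255
φₘ = atan2(sin φ₁ + sin φ₂, √((cos φ₁ + Bx)² + By²)) = -63.74247°
λₘ = λ₁ + atan2(By, cos φ₁ + Bx) = -36.64987°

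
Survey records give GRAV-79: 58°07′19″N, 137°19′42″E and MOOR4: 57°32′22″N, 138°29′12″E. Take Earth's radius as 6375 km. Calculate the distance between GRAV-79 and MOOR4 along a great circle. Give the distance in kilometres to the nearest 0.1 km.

94.4 km

GRAV-79: φ = +58.12194°, λ = +137.32833°
MOOR4: φ = +57.53944°, λ = +138.48667°
Δφ = -0.5825°,  Δλ = 1.1583°
a = sin²(Δφ/2) + cos φ₁ cos φ₂ sin²(Δλ/2) = 0.000055
c = 2·arcsin(√a) = 0.014806 rad = 0.8483°
d = R·c = 6375 × 0.014806 = 94.4 km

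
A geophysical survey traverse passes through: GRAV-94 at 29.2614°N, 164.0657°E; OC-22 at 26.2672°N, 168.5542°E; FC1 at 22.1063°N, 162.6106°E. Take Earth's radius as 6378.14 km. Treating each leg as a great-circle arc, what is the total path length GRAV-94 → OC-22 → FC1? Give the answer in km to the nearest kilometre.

GRAV-94→OC-22: c = 0.086797 rad, d = 553.60 km
OC-22→FC1: c = 0.119251 rad, d = 760.60 km
Total = 553.60 + 760.60 = 1314.20 km

1314 km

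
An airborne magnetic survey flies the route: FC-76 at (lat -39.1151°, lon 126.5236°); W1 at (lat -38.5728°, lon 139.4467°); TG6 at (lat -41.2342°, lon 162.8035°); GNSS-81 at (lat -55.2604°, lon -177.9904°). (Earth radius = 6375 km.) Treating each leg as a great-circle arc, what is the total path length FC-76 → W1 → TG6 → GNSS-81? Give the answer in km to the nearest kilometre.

5228 km

FC-76→W1: c = 0.175778 rad, d = 1120.58 km
W1→TG6: c = 0.315176 rad, d = 2009.25 km
TG6→GNSS-81: c = 0.329101 rad, d = 2098.02 km
Total = 1120.58 + 2009.25 + 2098.02 = 5227.85 km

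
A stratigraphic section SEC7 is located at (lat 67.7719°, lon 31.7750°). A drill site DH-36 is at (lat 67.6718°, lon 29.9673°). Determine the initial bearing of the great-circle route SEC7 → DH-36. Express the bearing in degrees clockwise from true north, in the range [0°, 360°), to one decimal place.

Δλ = -1.8077°
y = sin Δλ · cos φ₂ = -0.011984
x = cos φ₁ sin φ₂ − sin φ₁ cos φ₂ cos Δλ = -0.001572
θ = atan2(y, x) = -97.4731° → 262.5269° (mod 360°)

262.5°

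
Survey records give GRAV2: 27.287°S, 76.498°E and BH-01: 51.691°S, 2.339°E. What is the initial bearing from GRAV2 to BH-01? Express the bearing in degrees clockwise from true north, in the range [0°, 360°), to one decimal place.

Δλ = -74.1590°
y = sin Δλ · cos φ₂ = -0.596360
x = cos φ₁ sin φ₂ − sin φ₁ cos φ₂ cos Δλ = -0.619785
θ = atan2(y, x) = -136.1035° → 223.8965° (mod 360°)

223.9°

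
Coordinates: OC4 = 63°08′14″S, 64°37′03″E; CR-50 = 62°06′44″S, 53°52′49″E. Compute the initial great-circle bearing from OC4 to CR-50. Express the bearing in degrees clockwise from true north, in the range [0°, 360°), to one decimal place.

OC4: φ = -63.13722°, λ = +64.61750°
CR-50: φ = -62.11222°, λ = +53.88028°
Δλ = -10.7372°
y = sin Δλ · cos φ₂ = -0.087143
x = cos φ₁ sin φ₂ − sin φ₁ cos φ₂ cos Δλ = 0.010583
θ = atan2(y, x) = -83.0756° → 276.9244° (mod 360°)

276.9°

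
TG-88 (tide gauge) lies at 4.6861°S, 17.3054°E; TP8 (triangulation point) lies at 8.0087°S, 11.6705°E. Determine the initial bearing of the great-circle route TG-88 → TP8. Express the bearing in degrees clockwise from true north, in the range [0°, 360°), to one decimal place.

Δλ = -5.6349°
y = sin Δλ · cos φ₂ = -0.097231
x = cos φ₁ sin φ₂ − sin φ₁ cos φ₂ cos Δλ = -0.058349
θ = atan2(y, x) = -120.9680° → 239.0320° (mod 360°)

239.0°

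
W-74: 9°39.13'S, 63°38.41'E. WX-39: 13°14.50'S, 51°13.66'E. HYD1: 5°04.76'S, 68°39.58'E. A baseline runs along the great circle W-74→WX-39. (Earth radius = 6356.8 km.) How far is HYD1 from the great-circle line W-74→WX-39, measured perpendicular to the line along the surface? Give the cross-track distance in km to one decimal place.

311.7 km

W-74: φ = -9.65217°, λ = +63.64017°
WX-39: φ = -13.24167°, λ = +51.22767°
HYD1: φ = -5.07933°, λ = +68.65967°
δ₁₃ = central angle W-74→HYD1 = 0.117959 rad  (haversine)
θ₁₃ = bearing W-74→HYD1 = 47.778°,  θ₁₂ = bearing W-74→WX-39 = 252.388°
dₓₜ = R·arcsin(sin δ₁₃ · sin(θ₁₃ − θ₁₂)) = 6356.8·arcsin(0.11769·sin(-204.610°)) = 311.664 km
|dₓₜ| = 311.664 km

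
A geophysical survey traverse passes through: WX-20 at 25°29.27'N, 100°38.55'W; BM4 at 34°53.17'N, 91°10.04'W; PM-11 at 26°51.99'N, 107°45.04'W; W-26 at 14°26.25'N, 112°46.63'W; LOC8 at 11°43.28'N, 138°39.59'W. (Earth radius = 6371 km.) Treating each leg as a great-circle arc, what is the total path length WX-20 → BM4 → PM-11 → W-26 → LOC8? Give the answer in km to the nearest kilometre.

7493 km

WX-20: φ = +25.48783°, λ = -100.64250°
BM4: φ = +34.88617°, λ = -91.16733°
PM-11: φ = +26.86650°, λ = -107.75067°
W-26: φ = +14.43750°, λ = -112.77717°
LOC8: φ = +11.72133°, λ = -138.65983°
WX-20→BM4: c = 0.217338 rad, d = 1384.66 km
BM4→PM-11: c = 0.284566 rad, d = 1812.97 km
PM-11→W-26: c = 0.231858 rad, d = 1477.17 km
W-26→LOC8: c = 0.442323 rad, d = 2818.04 km
Total = 1384.66 + 1812.97 + 1477.17 + 2818.04 = 7492.83 km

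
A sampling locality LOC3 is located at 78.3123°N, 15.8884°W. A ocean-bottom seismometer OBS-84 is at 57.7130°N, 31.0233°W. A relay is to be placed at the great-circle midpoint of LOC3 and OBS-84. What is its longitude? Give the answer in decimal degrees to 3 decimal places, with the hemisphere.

26.878°W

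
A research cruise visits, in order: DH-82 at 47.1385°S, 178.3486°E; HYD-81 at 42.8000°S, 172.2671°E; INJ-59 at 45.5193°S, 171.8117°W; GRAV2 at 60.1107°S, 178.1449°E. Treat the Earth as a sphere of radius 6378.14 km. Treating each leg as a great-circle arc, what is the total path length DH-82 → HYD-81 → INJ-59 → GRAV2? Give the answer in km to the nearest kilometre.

3739 km

DH-82→HYD-81: c = 0.106581 rad, d = 679.79 km
HYD-81→INJ-59: c = 0.204548 rad, d = 1304.63 km
INJ-59→GRAV2: c = 0.275106 rad, d = 1754.66 km
Total = 679.79 + 1304.63 + 1754.66 = 3739.08 km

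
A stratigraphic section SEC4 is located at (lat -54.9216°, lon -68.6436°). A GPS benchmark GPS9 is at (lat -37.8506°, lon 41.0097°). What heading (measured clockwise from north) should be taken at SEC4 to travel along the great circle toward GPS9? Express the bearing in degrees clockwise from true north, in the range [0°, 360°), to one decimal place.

127.5°

Δλ = 109.6533°
y = sin Δλ · cos φ₂ = 0.743614
x = cos φ₁ sin φ₂ − sin φ₁ cos φ₂ cos Δλ = -0.569969
θ = atan2(y, x) = 127.4696° → 127.4696° (mod 360°)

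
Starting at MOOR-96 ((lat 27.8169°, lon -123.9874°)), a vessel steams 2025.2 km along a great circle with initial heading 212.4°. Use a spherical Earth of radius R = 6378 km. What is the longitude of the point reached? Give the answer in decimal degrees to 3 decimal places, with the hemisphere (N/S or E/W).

δ = d/R = 2025.2/6378 = 0.317529 rad
φ₂ = arcsin(sin φ₁ cos δ + cos φ₁ sin δ cos θ)
   = arcsin(0.46665·0.95001 + 0.88444·0.31222·-0.84433) = 12.13209°
λ₂ = λ₁ + atan2(sin θ sin δ cos φ₁, cos δ − sin φ₁ sin φ₂) = -133.84021°

133.840°W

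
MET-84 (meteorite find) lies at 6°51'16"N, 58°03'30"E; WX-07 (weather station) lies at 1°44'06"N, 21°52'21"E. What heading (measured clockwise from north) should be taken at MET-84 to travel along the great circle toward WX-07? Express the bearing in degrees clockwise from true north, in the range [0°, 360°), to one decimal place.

MET-84: φ = +6.85444°, λ = +58.05833°
WX-07: φ = +1.73500°, λ = +21.87250°
Δλ = -36.1858°
y = sin Δλ · cos φ₂ = -0.590135
x = cos φ₁ sin φ₂ − sin φ₁ cos φ₂ cos Δλ = -0.066221
θ = atan2(y, x) = -96.4026° → 263.5974° (mod 360°)

263.6°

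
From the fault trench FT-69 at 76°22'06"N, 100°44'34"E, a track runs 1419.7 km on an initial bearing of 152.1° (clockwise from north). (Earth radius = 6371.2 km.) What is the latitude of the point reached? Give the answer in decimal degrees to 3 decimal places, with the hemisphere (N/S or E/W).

FT-69: φ = +76.36833°, λ = +100.74278°
δ = d/R = 1419.7/6371.2 = 0.222831 rad
φ₂ = arcsin(sin φ₁ cos δ + cos φ₁ sin δ cos θ)
   = arcsin(0.97183·0.97528 + 0.23568·0.22099·-0.88377) = 64.39222°
λ₂ = λ₁ + atan2(sin θ sin δ cos φ₁, cos δ − sin φ₁ sin φ₂) = 114.58542°

64.392°N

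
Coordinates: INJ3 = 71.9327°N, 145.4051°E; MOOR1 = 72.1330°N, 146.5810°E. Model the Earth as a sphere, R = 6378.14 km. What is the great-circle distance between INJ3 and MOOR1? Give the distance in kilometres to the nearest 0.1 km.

Δφ = 0.2003°,  Δλ = 1.1759°
a = sin²(Δφ/2) + cos φ₁ cos φ₂ sin²(Δλ/2) = 0.000013
c = 2·arcsin(√a) = 0.007232 rad = 0.4144°
d = R·c = 6378.14 × 0.007232 = 46.1 km

46.1 km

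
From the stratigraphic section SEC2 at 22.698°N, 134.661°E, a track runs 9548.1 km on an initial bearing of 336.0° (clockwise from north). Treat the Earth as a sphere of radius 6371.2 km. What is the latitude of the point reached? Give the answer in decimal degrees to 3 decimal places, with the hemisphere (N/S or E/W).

60.276°N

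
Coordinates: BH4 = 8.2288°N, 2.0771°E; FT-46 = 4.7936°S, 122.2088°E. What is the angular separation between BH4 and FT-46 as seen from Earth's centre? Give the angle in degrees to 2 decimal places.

120.47°

Δφ = -13.0224°,  Δλ = 120.1317°
a = sin²(Δφ/2) + cos φ₁ cos φ₂ sin²(Δλ/2) = 0.753522
c = 2·arcsin(√a) = 2.102548 rad = 120.4671°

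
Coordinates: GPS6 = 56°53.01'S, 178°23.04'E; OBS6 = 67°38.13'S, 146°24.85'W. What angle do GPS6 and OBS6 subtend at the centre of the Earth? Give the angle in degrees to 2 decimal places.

19.19°

GPS6: φ = -56.88350°, λ = +178.38400°
OBS6: φ = -67.63550°, λ = -146.41417°
Δφ = -10.7520°,  Δλ = 35.2018°
a = sin²(Δφ/2) + cos φ₁ cos φ₂ sin²(Δλ/2) = 0.027786
c = 2·arcsin(√a) = 0.334947 rad = 19.1910°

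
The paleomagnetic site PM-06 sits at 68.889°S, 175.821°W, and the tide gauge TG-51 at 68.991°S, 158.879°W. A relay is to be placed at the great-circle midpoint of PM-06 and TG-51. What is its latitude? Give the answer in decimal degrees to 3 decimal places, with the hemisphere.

69.150°S

Bx = cos φ₂ cos Δλ = 0.342955,  By = cos φ₂ sin Δλ = 0.104472
φₘ = atan2(sin φ₁ + sin φ₂, √((cos φ₁ + Bx)² + By²)) = -69.14990°
λₘ = λ₁ + atan2(By, cos φ₁ + Bx) = -167.36973°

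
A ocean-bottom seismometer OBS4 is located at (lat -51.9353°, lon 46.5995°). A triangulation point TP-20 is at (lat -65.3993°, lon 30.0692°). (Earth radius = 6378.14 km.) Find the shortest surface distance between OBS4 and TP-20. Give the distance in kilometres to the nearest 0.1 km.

Δφ = -13.4640°,  Δλ = -16.5303°
a = sin²(Δφ/2) + cos φ₁ cos φ₂ sin²(Δλ/2) = 0.019046
c = 2·arcsin(√a) = 0.276897 rad = 15.8650°
d = R·c = 6378.14 × 0.276897 = 1766.1 km

1766.1 km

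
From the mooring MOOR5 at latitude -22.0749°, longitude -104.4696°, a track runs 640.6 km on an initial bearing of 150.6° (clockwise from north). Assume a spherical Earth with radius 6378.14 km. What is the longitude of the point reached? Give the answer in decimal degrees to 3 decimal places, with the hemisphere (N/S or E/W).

δ = d/R = 640.6/6378.14 = 0.100437 rad
φ₂ = arcsin(sin φ₁ cos δ + cos φ₁ sin δ cos θ)
   = arcsin(-0.37582·0.99496 + 0.92669·0.10027·-0.87121) = -27.05693°
λ₂ = λ₁ + atan2(sin θ sin δ cos φ₁, cos δ − sin φ₁ sin φ₂) = -101.30118°

101.301°W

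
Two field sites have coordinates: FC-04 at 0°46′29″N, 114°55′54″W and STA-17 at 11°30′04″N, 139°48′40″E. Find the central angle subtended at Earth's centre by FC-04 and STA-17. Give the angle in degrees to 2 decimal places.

104.78°

FC-04: φ = +0.77472°, λ = -114.93167°
STA-17: φ = +11.50111°, λ = +139.81111°
Δφ = 10.7264°,  Δλ = -105.2572°
a = sin²(Δφ/2) + cos φ₁ cos φ₂ sin²(Δλ/2) = 0.627575
c = 2·arcsin(√a) = 1.828799 rad = 104.7824°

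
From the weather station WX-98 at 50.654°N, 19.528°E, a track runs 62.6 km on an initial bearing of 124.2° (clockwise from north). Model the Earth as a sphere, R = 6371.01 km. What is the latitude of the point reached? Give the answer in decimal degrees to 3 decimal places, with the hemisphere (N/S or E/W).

50.335°N

δ = d/R = 62.6/6371.01 = 0.009826 rad
φ₂ = arcsin(sin φ₁ cos δ + cos φ₁ sin δ cos θ)
   = arcsin(0.77333·0.99995 + 0.63400·0.00983·-0.56208) = 50.33527°
λ₂ = λ₁ + atan2(sin θ sin δ cos φ₁, cos δ − sin φ₁ sin φ₂) = 20.25749°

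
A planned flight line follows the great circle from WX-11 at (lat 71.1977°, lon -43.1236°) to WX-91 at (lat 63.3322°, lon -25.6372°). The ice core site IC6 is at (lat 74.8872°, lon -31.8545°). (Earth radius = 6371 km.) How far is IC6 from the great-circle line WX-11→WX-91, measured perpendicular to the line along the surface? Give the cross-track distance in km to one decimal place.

δ₁₃ = central angle WX-11→IC6 = 0.085965 rad  (haversine)
θ₁₃ = bearing WX-11→IC6 = 36.399°,  θ₁₂ = bearing WX-11→WX-91 = 130.996°
dₓₜ = R·arcsin(sin δ₁₃ · sin(θ₁₃ − θ₁₂)) = 6371·arcsin(0.08586·sin(-94.596°)) = -545.914 km
|dₓₜ| = 545.914 km

545.9 km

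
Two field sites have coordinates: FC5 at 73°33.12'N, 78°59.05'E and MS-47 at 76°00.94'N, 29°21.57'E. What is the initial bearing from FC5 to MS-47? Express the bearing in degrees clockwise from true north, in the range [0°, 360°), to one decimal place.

304.1°

FC5: φ = +73.55200°, λ = +78.98417°
MS-47: φ = +76.01567°, λ = +29.35950°
Δλ = -49.6247°
y = sin Δλ · cos φ₂ = -0.184098
x = cos φ₁ sin φ₂ − sin φ₁ cos φ₂ cos Δλ = 0.124616
θ = atan2(y, x) = -55.9059° → 304.0941° (mod 360°)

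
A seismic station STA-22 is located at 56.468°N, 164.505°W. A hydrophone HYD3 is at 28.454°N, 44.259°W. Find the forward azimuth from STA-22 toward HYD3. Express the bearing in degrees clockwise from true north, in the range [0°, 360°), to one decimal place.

Δλ = 120.2460°
y = sin Δλ · cos φ₂ = 0.759515
x = cos φ₁ sin φ₂ − sin φ₁ cos φ₂ cos Δλ = 0.632356
θ = atan2(y, x) = 50.2199° → 50.2199° (mod 360°)

50.2°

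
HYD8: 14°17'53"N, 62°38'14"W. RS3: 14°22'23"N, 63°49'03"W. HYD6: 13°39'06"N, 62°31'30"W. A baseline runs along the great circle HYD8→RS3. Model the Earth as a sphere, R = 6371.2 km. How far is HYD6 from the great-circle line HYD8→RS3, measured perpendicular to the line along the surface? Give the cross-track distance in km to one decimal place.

70.9 km

HYD8: φ = +14.29806°, λ = -62.63722°
RS3: φ = +14.37306°, λ = -63.81750°
HYD6: φ = +13.65167°, λ = -62.52500°
δ₁₃ = central angle HYD8→HYD6 = 0.011441 rad  (haversine)
θ₁₃ = bearing HYD8→HYD6 = 170.423°,  θ₁₂ = bearing HYD8→RS3 = 273.898°
dₓₜ = R·arcsin(sin δ₁₃ · sin(θ₁₃ − θ₁₂)) = 6371.2·arcsin(0.01144·sin(-103.475°)) = -70.884 km
|dₓₜ| = 70.884 km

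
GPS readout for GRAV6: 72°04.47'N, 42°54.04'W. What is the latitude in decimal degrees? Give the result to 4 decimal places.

72° + 4.47′/60 = 72 + 0.07450 = 72.0745°

72.0745°N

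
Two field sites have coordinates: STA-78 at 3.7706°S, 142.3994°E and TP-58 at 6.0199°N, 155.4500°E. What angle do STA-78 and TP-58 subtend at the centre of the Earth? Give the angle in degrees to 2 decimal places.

16.30°

Δφ = 9.7905°,  Δλ = 13.0506°
a = sin²(Δφ/2) + cos φ₁ cos φ₂ sin²(Δλ/2) = 0.020097
c = 2·arcsin(√a) = 0.284489 rad = 16.3000°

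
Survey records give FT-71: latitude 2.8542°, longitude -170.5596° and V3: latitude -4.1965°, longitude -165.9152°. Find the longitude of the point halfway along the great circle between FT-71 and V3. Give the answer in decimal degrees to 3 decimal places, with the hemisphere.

168.239°W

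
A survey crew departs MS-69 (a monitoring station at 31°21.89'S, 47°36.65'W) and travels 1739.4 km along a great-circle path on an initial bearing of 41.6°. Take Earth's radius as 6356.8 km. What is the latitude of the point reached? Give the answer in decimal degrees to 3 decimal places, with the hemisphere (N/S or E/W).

MS-69: φ = -31.36483°, λ = -47.61083°
δ = d/R = 1739.4/6356.8 = 0.273628 rad
φ₂ = arcsin(sin φ₁ cos δ + cos φ₁ sin δ cos θ)
   = arcsin(-0.52049·0.96280 + 0.85387·0.27023·0.74780) = -19.18238°
λ₂ = λ₁ + atan2(sin θ sin δ cos φ₁, cos δ − sin φ₁ sin φ₂) = -36.66054°

19.182°S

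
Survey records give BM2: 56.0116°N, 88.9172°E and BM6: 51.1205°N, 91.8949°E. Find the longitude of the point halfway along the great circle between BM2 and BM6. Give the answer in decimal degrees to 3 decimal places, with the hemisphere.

90.492°E

Bx = cos φ₂ cos Δλ = 0.626837,  By = cos φ₂ sin Δλ = 0.032607
φₘ = atan2(sin φ₁ + sin φ₂, √((cos φ₁ + Bx)² + By²)) = 53.57526°
λₘ = λ₁ + atan2(By, cos φ₁ + Bx) = 90.49221°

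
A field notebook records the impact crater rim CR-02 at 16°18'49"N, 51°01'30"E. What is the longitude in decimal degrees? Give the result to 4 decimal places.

51° + 1′/60 + 30″/3600 = 51 + 0.01667 + 0.00833 = 51.0250°

51.0250°E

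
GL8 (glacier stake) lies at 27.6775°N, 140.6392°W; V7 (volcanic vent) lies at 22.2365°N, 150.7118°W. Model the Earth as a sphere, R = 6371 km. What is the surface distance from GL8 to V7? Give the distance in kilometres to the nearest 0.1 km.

1181.3 km

Δφ = -5.4410°,  Δλ = -10.0726°
a = sin²(Δφ/2) + cos φ₁ cos φ₂ sin²(Δλ/2) = 0.008570
c = 2·arcsin(√a) = 0.185414 rad = 10.6234°
d = R·c = 6371 × 0.185414 = 1181.3 km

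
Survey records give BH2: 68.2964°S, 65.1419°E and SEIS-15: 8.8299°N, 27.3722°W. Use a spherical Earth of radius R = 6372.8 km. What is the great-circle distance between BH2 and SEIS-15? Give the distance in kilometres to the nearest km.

Δφ = 77.1263°,  Δλ = -92.5141°
a = sin²(Δφ/2) + cos φ₁ cos φ₂ sin²(Δλ/2) = 0.579325
c = 2·arcsin(√a) = 1.730119 rad = 99.1285°
d = R·c = 6372.8 × 1.730119 = 11025.7 km

11026 km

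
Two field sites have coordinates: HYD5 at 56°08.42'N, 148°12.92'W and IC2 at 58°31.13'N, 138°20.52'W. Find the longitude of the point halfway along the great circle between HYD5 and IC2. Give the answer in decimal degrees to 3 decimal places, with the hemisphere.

143.439°W

HYD5: φ = +56.14033°, λ = -148.21533°
IC2: φ = +58.51883°, λ = -138.34200°
Bx = cos φ₂ cos Δλ = 0.514484,  By = cos φ₂ sin Δλ = 0.089545
φₘ = atan2(sin φ₁ + sin φ₂, √((cos φ₁ + Bx)² + By²)) = 57.42617°
λₘ = λ₁ + atan2(By, cos φ₁ + Bx) = -143.43888°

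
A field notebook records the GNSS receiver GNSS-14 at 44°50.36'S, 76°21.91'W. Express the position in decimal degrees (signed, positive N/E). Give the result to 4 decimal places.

lat: 44.8393° S → -44.8393°
lon: 76.3652° W → -76.3652°

-44.8393°, -76.3652°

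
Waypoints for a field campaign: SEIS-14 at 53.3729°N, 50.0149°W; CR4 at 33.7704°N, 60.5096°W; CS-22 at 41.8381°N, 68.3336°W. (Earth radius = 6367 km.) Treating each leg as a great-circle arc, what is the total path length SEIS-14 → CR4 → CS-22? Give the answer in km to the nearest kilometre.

SEIS-14→CR4: c = 0.366055 rad, d = 2330.67 km
CR4→CS-22: c = 0.177220 rad, d = 1128.36 km
Total = 2330.67 + 1128.36 = 3459.03 km

3459 km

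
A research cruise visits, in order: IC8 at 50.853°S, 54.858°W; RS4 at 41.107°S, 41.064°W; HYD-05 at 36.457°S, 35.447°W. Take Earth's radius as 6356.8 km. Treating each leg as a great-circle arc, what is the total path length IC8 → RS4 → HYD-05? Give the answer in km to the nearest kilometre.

2220 km

IC8→RS4: c = 0.237841 rad, d = 1511.91 km
RS4→HYD-05: c = 0.111425 rad, d = 708.31 km
Total = 1511.91 + 708.31 = 2220.22 km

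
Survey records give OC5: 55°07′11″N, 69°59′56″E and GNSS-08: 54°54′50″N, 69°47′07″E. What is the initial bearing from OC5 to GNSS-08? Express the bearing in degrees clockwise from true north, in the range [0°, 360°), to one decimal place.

210.8°

OC5: φ = +55.11972°, λ = +69.99889°
GNSS-08: φ = +54.91389°, λ = +69.78528°
Δλ = -0.2136°
y = sin Δλ · cos φ₂ = -0.002143
x = cos φ₁ sin φ₂ − sin φ₁ cos φ₂ cos Δλ = -0.003589
θ = atan2(y, x) = -149.1598° → 210.8402° (mod 360°)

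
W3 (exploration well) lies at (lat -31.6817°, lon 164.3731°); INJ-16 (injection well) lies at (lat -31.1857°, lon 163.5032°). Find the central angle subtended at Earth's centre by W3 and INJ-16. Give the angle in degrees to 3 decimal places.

Δφ = 0.4960°,  Δλ = -0.8699°
a = sin²(Δφ/2) + cos φ₁ cos φ₂ sin²(Δλ/2) = 0.000061
c = 2·arcsin(√a) = 0.015581 rad = 0.8927°

0.893°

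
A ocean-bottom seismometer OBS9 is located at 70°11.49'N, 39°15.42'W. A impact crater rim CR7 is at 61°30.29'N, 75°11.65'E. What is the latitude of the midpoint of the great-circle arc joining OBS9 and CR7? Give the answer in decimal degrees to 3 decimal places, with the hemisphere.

OBS9: φ = +70.19150°, λ = -39.25700°
CR7: φ = +61.50483°, λ = +75.19417°
Bx = cos φ₂ cos Δλ = -0.197474,  By = cos φ₂ sin Δλ = 0.434297
φₘ = atan2(sin φ₁ + sin φ₂, √((cos φ₁ + Bx)² + By²)) = 75.90997°
λₘ = λ₁ + atan2(By, cos φ₁ + Bx) = 32.70814°

75.910°N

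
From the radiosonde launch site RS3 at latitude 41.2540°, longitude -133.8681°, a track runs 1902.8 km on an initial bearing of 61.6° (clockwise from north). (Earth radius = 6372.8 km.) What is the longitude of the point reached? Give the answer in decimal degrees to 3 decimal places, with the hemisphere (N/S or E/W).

δ = d/R = 1902.8/6372.8 = 0.298581 rad
φ₂ = arcsin(sin φ₁ cos δ + cos φ₁ sin δ cos θ)
   = arcsin(0.65940·0.95575 + 0.75179·0.29416·0.47562) = 47.34170°
λ₂ = λ₁ + atan2(sin θ sin δ cos φ₁, cos δ − sin φ₁ sin φ₂) = -111.41881°

111.419°W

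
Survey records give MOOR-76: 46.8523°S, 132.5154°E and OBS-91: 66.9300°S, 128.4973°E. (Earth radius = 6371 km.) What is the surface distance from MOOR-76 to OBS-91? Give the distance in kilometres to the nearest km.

Δφ = -20.0777°,  Δλ = -4.0181°
a = sin²(Δφ/2) + cos φ₁ cos φ₂ sin²(Δλ/2) = 0.030715
c = 2·arcsin(√a) = 0.352336 rad = 20.1874°
d = R·c = 6371 × 0.352336 = 2244.7 km

2245 km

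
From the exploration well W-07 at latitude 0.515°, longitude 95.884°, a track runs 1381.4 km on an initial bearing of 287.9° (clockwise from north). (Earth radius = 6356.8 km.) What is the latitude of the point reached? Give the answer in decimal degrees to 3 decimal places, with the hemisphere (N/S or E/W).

δ = d/R = 1381.4/6356.8 = 0.217311 rad
φ₂ = arcsin(sin φ₁ cos δ + cos φ₁ sin δ cos θ)
   = arcsin(0.00899·0.97648 + 0.99996·0.21560·0.30736) = 4.30362°
λ₂ = λ₁ + atan2(sin θ sin δ cos φ₁, cos δ − sin φ₁ sin φ₂) = 84.01071°

4.304°N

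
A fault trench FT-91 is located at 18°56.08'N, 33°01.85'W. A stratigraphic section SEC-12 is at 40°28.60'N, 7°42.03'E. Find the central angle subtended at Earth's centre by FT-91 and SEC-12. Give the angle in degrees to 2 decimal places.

FT-91: φ = +18.93467°, λ = -33.03083°
SEC-12: φ = +40.47667°, λ = +7.70050°
Δφ = 21.5420°,  Δλ = 40.7313°
a = sin²(Δφ/2) + cos φ₁ cos φ₂ sin²(Δλ/2) = 0.122066
c = 2·arcsin(√a) = 0.713819 rad = 40.8988°

40.90°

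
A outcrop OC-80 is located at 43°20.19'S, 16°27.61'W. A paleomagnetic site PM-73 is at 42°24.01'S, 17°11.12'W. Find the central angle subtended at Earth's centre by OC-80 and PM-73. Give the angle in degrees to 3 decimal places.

1.077°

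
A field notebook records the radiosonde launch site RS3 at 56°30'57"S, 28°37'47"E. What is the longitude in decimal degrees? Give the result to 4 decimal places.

28.6297°E

28° + 37′/60 + 47″/3600 = 28 + 0.61667 + 0.01306 = 28.6297°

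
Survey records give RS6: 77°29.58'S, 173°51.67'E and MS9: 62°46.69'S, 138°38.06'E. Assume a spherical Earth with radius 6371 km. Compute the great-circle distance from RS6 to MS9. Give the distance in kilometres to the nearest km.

2042 km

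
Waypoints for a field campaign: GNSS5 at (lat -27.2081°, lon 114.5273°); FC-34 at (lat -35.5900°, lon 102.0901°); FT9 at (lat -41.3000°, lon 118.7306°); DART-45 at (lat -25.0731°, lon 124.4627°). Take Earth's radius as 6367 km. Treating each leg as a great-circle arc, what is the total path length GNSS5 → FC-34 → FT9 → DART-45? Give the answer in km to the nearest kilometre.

4958 km

GNSS5→FC-34: c = 0.235721 rad, d = 1500.83 km
FC-34→FT9: c = 0.247807 rad, d = 1577.79 km
FT9→DART-45: c = 0.295145 rad, d = 1879.19 km
Total = 1500.83 + 1577.79 + 1879.19 = 4957.80 km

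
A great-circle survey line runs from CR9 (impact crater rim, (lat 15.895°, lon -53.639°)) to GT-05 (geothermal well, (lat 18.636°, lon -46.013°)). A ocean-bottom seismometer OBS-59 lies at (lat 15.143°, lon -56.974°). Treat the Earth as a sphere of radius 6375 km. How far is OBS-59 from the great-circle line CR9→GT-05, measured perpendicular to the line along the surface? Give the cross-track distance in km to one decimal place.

57.5 km

δ₁₃ = central angle CR9→OBS-59 = 0.057599 rad  (haversine)
θ₁₃ = bearing CR9→OBS-59 = 257.279°,  θ₁₂ = bearing CR9→GT-05 = 68.270°
dₓₜ = R·arcsin(sin δ₁₃ · sin(θ₁₃ − θ₁₂)) = 6375·arcsin(0.05757·sin(189.008°)) = -57.463 km
|dₓₜ| = 57.463 km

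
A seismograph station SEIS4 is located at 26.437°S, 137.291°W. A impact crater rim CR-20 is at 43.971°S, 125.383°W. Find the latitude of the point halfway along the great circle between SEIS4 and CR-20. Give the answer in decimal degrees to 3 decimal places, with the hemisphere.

Bx = cos φ₂ cos Δλ = 0.704204,  By = cos φ₂ sin Δλ = 0.148502
φₘ = atan2(sin φ₁ + sin φ₂, √((cos φ₁ + Bx)² + By²)) = -35.34838°
λₘ = λ₁ + atan2(By, cos φ₁ + Bx) = -131.98714°

35.348°S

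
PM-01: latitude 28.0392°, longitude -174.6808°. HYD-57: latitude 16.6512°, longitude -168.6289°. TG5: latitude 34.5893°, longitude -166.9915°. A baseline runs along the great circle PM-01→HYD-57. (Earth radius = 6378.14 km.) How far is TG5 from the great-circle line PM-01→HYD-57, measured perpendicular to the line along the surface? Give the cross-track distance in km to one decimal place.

δ₁₃ = central angle PM-01→TG5 = 0.161800 rad  (haversine)
θ₁₃ = bearing PM-01→TG5 = 43.138°,  θ₁₂ = bearing PM-01→HYD-57 = 152.609°
dₓₜ = R·arcsin(sin δ₁₃ · sin(θ₁₃ − θ₁₂)) = 6378.14·arcsin(0.16109·sin(-109.471°)) = -972.489 km
|dₓₜ| = 972.489 km

972.5 km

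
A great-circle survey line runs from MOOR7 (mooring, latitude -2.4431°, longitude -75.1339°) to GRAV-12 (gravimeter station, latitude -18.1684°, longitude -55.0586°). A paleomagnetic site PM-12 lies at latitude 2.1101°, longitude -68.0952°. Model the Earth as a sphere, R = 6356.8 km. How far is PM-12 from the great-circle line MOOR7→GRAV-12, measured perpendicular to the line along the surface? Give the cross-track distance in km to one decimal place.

δ₁₃ = central angle MOOR7→PM-12 = 0.146284 rad  (haversine)
θ₁₃ = bearing MOOR7→PM-12 = 57.152°,  θ₁₂ = bearing MOOR7→GRAV-12 = 129.982°
dₓₜ = R·arcsin(sin δ₁₃ · sin(θ₁₃ − θ₁₂)) = 6356.8·arcsin(0.14576·sin(-72.830°)) = -888.173 km
|dₓₜ| = 888.173 km

888.2 km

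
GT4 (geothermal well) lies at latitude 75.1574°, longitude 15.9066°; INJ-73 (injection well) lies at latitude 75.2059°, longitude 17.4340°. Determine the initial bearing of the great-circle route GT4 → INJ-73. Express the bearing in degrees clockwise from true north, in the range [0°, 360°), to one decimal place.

Δλ = 1.5274°
y = sin Δλ · cos φ₂ = 0.006806
x = cos φ₁ sin φ₂ − sin φ₁ cos φ₂ cos Δλ = 0.000934
θ = atan2(y, x) = 82.1848° → 82.1848° (mod 360°)

82.2°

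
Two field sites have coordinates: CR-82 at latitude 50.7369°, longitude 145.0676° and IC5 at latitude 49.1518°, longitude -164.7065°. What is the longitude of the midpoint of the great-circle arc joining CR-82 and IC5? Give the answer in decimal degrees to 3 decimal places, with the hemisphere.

Bx = cos φ₂ cos Δλ = 0.418441,  By = cos φ₂ sin Δλ = 0.502691
φₘ = atan2(sin φ₁ + sin φ₂, √((cos φ₁ + Bx)² + By²)) = 52.71782°
λₘ = λ₁ + atan2(By, cos φ₁ + Bx) = 170.62241°

170.622°E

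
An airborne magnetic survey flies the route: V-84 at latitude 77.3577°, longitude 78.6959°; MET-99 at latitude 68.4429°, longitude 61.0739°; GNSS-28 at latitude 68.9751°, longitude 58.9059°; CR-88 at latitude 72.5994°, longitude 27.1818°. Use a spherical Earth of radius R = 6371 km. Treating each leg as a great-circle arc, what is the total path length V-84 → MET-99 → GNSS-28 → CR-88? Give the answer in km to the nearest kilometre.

V-84→MET-99: c = 0.178302 rad, d = 1135.96 km
MET-99→GNSS-28: c = 0.016583 rad, d = 105.65 km
GNSS-28→CR-88: c = 0.190183 rad, d = 1211.66 km
Total = 1135.96 + 105.65 + 1211.66 = 2453.27 km

2453 km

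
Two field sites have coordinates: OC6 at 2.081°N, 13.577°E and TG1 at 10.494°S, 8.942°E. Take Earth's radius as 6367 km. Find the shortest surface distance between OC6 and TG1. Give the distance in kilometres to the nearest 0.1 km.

1488.5 km

Δφ = -12.5750°,  Δλ = -4.6350°
a = sin²(Δφ/2) + cos φ₁ cos φ₂ sin²(Δλ/2) = 0.013601
c = 2·arcsin(√a) = 0.233777 rad = 13.3944°
d = R·c = 6367 × 0.233777 = 1488.5 km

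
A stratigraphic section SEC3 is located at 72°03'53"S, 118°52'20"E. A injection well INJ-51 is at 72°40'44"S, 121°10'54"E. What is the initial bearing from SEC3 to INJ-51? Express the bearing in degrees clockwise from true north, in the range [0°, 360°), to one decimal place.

132.4°

SEC3: φ = -72.06472°, λ = +118.87222°
INJ-51: φ = -72.67889°, λ = +121.18167°
Δλ = 2.3094°
y = sin Δλ · cos φ₂ = 0.011997
x = cos φ₁ sin φ₂ − sin φ₁ cos φ₂ cos Δλ = -0.010949
θ = atan2(y, x) = 132.3844° → 132.3844° (mod 360°)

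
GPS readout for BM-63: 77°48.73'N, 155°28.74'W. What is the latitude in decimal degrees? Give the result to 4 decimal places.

77.8122°N

77° + 48.73′/60 = 77 + 0.81217 = 77.8122°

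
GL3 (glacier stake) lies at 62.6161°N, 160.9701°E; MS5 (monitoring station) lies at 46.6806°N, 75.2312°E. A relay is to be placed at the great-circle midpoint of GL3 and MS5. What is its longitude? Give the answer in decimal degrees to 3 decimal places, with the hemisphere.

107.722°E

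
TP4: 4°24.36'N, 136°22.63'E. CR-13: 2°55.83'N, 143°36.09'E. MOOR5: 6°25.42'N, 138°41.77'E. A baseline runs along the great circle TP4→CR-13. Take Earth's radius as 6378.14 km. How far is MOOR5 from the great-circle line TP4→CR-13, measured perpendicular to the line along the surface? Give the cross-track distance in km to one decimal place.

TP4: φ = +4.40600°, λ = +136.37717°
CR-13: φ = +2.93050°, λ = +143.60150°
MOOR5: φ = +6.42367°, λ = +138.69617°
δ₁₃ = central angle TP4→MOOR5 = 0.053512 rad  (haversine)
θ₁₃ = bearing TP4→MOOR5 = 48.744°,  θ₁₂ = bearing TP4→CR-13 = 101.320°
dₓₜ = R·arcsin(sin δ₁₃ · sin(θ₁₃ − θ₁₂)) = 6378.14·arcsin(0.05349·sin(-52.576°)) = -271.002 km
|dₓₜ| = 271.002 km

271.0 km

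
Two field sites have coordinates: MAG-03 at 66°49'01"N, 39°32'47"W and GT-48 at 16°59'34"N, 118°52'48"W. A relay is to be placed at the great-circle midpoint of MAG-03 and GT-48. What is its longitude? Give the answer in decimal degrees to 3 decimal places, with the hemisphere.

MAG-03: φ = +66.81694°, λ = -39.54639°
GT-48: φ = +16.99278°, λ = -118.88000°
Bx = cos φ₂ cos Δλ = 0.177009,  By = cos φ₂ sin Δλ = -0.939817
φₘ = atan2(sin φ₁ + sin φ₂, √((cos φ₁ + Bx)² + By²)) = 47.77430°
λₘ = λ₁ + atan2(By, cos φ₁ + Bx) = -98.27927°

98.279°W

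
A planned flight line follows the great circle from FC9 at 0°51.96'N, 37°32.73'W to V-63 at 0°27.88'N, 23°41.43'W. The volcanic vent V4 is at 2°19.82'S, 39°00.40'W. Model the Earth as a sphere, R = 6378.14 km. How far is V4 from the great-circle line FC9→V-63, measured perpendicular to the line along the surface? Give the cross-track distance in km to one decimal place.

360.1 km

FC9: φ = +0.86600°, λ = -37.54550°
V-63: φ = +0.46467°, λ = -23.69050°
V4: φ = -2.33033°, λ = -39.00667°
δ₁₃ = central angle FC9→V4 = 0.061337 rad  (haversine)
θ₁₃ = bearing FC9→V4 = 204.560°,  θ₁₂ = bearing FC9→V-63 = 91.570°
dₓₜ = R·arcsin(sin δ₁₃ · sin(θ₁₃ − θ₁₂)) = 6378.14·arcsin(0.06130·sin(112.989°)) = 360.110 km
|dₓₜ| = 360.110 km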